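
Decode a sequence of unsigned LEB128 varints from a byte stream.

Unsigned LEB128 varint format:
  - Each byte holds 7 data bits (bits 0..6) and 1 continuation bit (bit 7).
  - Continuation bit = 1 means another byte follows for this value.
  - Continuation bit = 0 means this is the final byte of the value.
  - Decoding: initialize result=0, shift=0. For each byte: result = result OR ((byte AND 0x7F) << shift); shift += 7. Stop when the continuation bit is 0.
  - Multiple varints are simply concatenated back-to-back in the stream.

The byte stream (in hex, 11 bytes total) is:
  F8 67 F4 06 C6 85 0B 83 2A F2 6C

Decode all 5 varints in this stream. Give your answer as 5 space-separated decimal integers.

  byte[0]=0xF8 cont=1 payload=0x78=120: acc |= 120<<0 -> acc=120 shift=7
  byte[1]=0x67 cont=0 payload=0x67=103: acc |= 103<<7 -> acc=13304 shift=14 [end]
Varint 1: bytes[0:2] = F8 67 -> value 13304 (2 byte(s))
  byte[2]=0xF4 cont=1 payload=0x74=116: acc |= 116<<0 -> acc=116 shift=7
  byte[3]=0x06 cont=0 payload=0x06=6: acc |= 6<<7 -> acc=884 shift=14 [end]
Varint 2: bytes[2:4] = F4 06 -> value 884 (2 byte(s))
  byte[4]=0xC6 cont=1 payload=0x46=70: acc |= 70<<0 -> acc=70 shift=7
  byte[5]=0x85 cont=1 payload=0x05=5: acc |= 5<<7 -> acc=710 shift=14
  byte[6]=0x0B cont=0 payload=0x0B=11: acc |= 11<<14 -> acc=180934 shift=21 [end]
Varint 3: bytes[4:7] = C6 85 0B -> value 180934 (3 byte(s))
  byte[7]=0x83 cont=1 payload=0x03=3: acc |= 3<<0 -> acc=3 shift=7
  byte[8]=0x2A cont=0 payload=0x2A=42: acc |= 42<<7 -> acc=5379 shift=14 [end]
Varint 4: bytes[7:9] = 83 2A -> value 5379 (2 byte(s))
  byte[9]=0xF2 cont=1 payload=0x72=114: acc |= 114<<0 -> acc=114 shift=7
  byte[10]=0x6C cont=0 payload=0x6C=108: acc |= 108<<7 -> acc=13938 shift=14 [end]
Varint 5: bytes[9:11] = F2 6C -> value 13938 (2 byte(s))

Answer: 13304 884 180934 5379 13938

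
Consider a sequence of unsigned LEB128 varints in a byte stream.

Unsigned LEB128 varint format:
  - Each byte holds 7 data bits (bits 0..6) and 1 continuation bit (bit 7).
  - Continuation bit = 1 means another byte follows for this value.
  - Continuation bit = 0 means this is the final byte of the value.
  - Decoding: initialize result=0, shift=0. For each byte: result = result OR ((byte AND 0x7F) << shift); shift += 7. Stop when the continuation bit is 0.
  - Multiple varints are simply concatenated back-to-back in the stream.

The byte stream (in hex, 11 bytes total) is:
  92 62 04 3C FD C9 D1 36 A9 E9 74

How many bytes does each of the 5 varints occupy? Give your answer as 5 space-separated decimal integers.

Answer: 2 1 1 4 3

Derivation:
  byte[0]=0x92 cont=1 payload=0x12=18: acc |= 18<<0 -> acc=18 shift=7
  byte[1]=0x62 cont=0 payload=0x62=98: acc |= 98<<7 -> acc=12562 shift=14 [end]
Varint 1: bytes[0:2] = 92 62 -> value 12562 (2 byte(s))
  byte[2]=0x04 cont=0 payload=0x04=4: acc |= 4<<0 -> acc=4 shift=7 [end]
Varint 2: bytes[2:3] = 04 -> value 4 (1 byte(s))
  byte[3]=0x3C cont=0 payload=0x3C=60: acc |= 60<<0 -> acc=60 shift=7 [end]
Varint 3: bytes[3:4] = 3C -> value 60 (1 byte(s))
  byte[4]=0xFD cont=1 payload=0x7D=125: acc |= 125<<0 -> acc=125 shift=7
  byte[5]=0xC9 cont=1 payload=0x49=73: acc |= 73<<7 -> acc=9469 shift=14
  byte[6]=0xD1 cont=1 payload=0x51=81: acc |= 81<<14 -> acc=1336573 shift=21
  byte[7]=0x36 cont=0 payload=0x36=54: acc |= 54<<21 -> acc=114582781 shift=28 [end]
Varint 4: bytes[4:8] = FD C9 D1 36 -> value 114582781 (4 byte(s))
  byte[8]=0xA9 cont=1 payload=0x29=41: acc |= 41<<0 -> acc=41 shift=7
  byte[9]=0xE9 cont=1 payload=0x69=105: acc |= 105<<7 -> acc=13481 shift=14
  byte[10]=0x74 cont=0 payload=0x74=116: acc |= 116<<14 -> acc=1914025 shift=21 [end]
Varint 5: bytes[8:11] = A9 E9 74 -> value 1914025 (3 byte(s))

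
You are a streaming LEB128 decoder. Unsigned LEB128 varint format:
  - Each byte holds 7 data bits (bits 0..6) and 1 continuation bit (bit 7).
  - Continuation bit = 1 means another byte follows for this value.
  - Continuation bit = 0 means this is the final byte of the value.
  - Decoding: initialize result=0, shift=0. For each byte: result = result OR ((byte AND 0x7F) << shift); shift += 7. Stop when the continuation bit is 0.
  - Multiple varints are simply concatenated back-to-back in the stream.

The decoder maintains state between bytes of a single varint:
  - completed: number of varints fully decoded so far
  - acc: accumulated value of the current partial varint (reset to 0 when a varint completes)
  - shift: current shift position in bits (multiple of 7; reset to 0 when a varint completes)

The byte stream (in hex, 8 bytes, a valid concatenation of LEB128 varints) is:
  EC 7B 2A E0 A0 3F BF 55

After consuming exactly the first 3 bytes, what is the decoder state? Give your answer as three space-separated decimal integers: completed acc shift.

Answer: 2 0 0

Derivation:
byte[0]=0xEC cont=1 payload=0x6C: acc |= 108<<0 -> completed=0 acc=108 shift=7
byte[1]=0x7B cont=0 payload=0x7B: varint #1 complete (value=15852); reset -> completed=1 acc=0 shift=0
byte[2]=0x2A cont=0 payload=0x2A: varint #2 complete (value=42); reset -> completed=2 acc=0 shift=0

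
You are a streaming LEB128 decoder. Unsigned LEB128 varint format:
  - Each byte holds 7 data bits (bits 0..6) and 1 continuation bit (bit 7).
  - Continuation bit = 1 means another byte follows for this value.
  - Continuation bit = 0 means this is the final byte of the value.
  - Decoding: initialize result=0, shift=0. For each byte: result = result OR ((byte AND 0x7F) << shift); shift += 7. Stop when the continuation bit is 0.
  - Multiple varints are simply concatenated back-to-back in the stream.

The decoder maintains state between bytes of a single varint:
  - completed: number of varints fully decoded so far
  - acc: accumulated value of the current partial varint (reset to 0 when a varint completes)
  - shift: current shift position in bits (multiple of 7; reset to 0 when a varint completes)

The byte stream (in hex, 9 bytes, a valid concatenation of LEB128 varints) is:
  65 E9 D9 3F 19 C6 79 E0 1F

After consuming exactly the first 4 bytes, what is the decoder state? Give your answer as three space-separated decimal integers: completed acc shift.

byte[0]=0x65 cont=0 payload=0x65: varint #1 complete (value=101); reset -> completed=1 acc=0 shift=0
byte[1]=0xE9 cont=1 payload=0x69: acc |= 105<<0 -> completed=1 acc=105 shift=7
byte[2]=0xD9 cont=1 payload=0x59: acc |= 89<<7 -> completed=1 acc=11497 shift=14
byte[3]=0x3F cont=0 payload=0x3F: varint #2 complete (value=1043689); reset -> completed=2 acc=0 shift=0

Answer: 2 0 0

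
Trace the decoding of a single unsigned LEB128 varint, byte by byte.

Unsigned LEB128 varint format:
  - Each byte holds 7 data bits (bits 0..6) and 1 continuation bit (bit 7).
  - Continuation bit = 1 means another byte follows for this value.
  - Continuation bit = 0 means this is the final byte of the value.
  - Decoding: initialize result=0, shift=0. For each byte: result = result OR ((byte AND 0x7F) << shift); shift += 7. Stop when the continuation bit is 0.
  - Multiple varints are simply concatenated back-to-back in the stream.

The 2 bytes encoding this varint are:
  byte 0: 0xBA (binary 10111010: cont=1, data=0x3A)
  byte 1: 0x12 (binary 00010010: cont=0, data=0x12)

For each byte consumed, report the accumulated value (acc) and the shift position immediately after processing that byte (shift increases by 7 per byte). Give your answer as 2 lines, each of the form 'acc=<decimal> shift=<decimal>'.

Answer: acc=58 shift=7
acc=2362 shift=14

Derivation:
byte 0=0xBA: payload=0x3A=58, contrib = 58<<0 = 58; acc -> 58, shift -> 7
byte 1=0x12: payload=0x12=18, contrib = 18<<7 = 2304; acc -> 2362, shift -> 14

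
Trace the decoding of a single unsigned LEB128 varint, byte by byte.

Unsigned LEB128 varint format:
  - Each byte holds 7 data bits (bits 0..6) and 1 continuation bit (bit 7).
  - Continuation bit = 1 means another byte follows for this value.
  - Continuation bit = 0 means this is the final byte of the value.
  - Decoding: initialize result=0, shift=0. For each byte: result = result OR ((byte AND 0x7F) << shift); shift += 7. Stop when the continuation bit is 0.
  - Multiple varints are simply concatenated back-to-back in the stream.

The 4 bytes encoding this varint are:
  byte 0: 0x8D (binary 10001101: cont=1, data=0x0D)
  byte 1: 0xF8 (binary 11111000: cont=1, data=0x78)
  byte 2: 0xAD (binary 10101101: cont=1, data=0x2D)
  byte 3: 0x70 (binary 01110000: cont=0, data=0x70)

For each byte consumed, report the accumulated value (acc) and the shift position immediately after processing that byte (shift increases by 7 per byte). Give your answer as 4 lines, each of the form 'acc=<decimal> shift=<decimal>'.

Answer: acc=13 shift=7
acc=15373 shift=14
acc=752653 shift=21
acc=235633677 shift=28

Derivation:
byte 0=0x8D: payload=0x0D=13, contrib = 13<<0 = 13; acc -> 13, shift -> 7
byte 1=0xF8: payload=0x78=120, contrib = 120<<7 = 15360; acc -> 15373, shift -> 14
byte 2=0xAD: payload=0x2D=45, contrib = 45<<14 = 737280; acc -> 752653, shift -> 21
byte 3=0x70: payload=0x70=112, contrib = 112<<21 = 234881024; acc -> 235633677, shift -> 28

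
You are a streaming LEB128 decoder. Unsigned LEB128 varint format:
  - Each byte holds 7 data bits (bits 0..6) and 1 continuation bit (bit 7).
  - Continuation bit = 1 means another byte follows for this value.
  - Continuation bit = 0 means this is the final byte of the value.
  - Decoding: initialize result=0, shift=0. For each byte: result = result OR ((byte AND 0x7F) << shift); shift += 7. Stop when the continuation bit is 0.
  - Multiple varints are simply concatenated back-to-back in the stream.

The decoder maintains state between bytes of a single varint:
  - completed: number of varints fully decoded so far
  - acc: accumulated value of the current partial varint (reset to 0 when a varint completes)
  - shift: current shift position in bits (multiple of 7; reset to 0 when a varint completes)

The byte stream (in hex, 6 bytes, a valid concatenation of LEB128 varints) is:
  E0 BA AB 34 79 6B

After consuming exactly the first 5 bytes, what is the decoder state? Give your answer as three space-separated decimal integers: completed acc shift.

Answer: 2 0 0

Derivation:
byte[0]=0xE0 cont=1 payload=0x60: acc |= 96<<0 -> completed=0 acc=96 shift=7
byte[1]=0xBA cont=1 payload=0x3A: acc |= 58<<7 -> completed=0 acc=7520 shift=14
byte[2]=0xAB cont=1 payload=0x2B: acc |= 43<<14 -> completed=0 acc=712032 shift=21
byte[3]=0x34 cont=0 payload=0x34: varint #1 complete (value=109763936); reset -> completed=1 acc=0 shift=0
byte[4]=0x79 cont=0 payload=0x79: varint #2 complete (value=121); reset -> completed=2 acc=0 shift=0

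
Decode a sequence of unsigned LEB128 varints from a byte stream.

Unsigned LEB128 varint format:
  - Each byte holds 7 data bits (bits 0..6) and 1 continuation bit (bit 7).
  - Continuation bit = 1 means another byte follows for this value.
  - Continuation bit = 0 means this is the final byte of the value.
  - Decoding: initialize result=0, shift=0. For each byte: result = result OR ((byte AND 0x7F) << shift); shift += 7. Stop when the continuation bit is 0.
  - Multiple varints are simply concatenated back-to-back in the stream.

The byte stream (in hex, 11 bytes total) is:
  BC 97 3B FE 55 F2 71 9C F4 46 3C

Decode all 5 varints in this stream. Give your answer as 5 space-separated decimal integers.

Answer: 969660 11006 14578 1161756 60

Derivation:
  byte[0]=0xBC cont=1 payload=0x3C=60: acc |= 60<<0 -> acc=60 shift=7
  byte[1]=0x97 cont=1 payload=0x17=23: acc |= 23<<7 -> acc=3004 shift=14
  byte[2]=0x3B cont=0 payload=0x3B=59: acc |= 59<<14 -> acc=969660 shift=21 [end]
Varint 1: bytes[0:3] = BC 97 3B -> value 969660 (3 byte(s))
  byte[3]=0xFE cont=1 payload=0x7E=126: acc |= 126<<0 -> acc=126 shift=7
  byte[4]=0x55 cont=0 payload=0x55=85: acc |= 85<<7 -> acc=11006 shift=14 [end]
Varint 2: bytes[3:5] = FE 55 -> value 11006 (2 byte(s))
  byte[5]=0xF2 cont=1 payload=0x72=114: acc |= 114<<0 -> acc=114 shift=7
  byte[6]=0x71 cont=0 payload=0x71=113: acc |= 113<<7 -> acc=14578 shift=14 [end]
Varint 3: bytes[5:7] = F2 71 -> value 14578 (2 byte(s))
  byte[7]=0x9C cont=1 payload=0x1C=28: acc |= 28<<0 -> acc=28 shift=7
  byte[8]=0xF4 cont=1 payload=0x74=116: acc |= 116<<7 -> acc=14876 shift=14
  byte[9]=0x46 cont=0 payload=0x46=70: acc |= 70<<14 -> acc=1161756 shift=21 [end]
Varint 4: bytes[7:10] = 9C F4 46 -> value 1161756 (3 byte(s))
  byte[10]=0x3C cont=0 payload=0x3C=60: acc |= 60<<0 -> acc=60 shift=7 [end]
Varint 5: bytes[10:11] = 3C -> value 60 (1 byte(s))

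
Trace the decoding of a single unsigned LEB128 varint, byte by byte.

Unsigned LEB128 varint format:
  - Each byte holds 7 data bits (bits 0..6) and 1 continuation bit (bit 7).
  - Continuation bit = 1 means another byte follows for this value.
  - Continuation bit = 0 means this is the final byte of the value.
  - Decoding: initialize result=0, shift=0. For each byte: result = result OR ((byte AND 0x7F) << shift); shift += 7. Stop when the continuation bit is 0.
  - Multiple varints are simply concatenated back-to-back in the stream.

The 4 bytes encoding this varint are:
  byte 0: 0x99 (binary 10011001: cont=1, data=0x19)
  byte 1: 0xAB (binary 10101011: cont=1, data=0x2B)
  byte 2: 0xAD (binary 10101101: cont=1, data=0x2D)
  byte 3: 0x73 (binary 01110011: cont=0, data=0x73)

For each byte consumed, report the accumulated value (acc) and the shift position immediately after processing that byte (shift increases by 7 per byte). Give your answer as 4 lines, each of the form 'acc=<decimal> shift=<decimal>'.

byte 0=0x99: payload=0x19=25, contrib = 25<<0 = 25; acc -> 25, shift -> 7
byte 1=0xAB: payload=0x2B=43, contrib = 43<<7 = 5504; acc -> 5529, shift -> 14
byte 2=0xAD: payload=0x2D=45, contrib = 45<<14 = 737280; acc -> 742809, shift -> 21
byte 3=0x73: payload=0x73=115, contrib = 115<<21 = 241172480; acc -> 241915289, shift -> 28

Answer: acc=25 shift=7
acc=5529 shift=14
acc=742809 shift=21
acc=241915289 shift=28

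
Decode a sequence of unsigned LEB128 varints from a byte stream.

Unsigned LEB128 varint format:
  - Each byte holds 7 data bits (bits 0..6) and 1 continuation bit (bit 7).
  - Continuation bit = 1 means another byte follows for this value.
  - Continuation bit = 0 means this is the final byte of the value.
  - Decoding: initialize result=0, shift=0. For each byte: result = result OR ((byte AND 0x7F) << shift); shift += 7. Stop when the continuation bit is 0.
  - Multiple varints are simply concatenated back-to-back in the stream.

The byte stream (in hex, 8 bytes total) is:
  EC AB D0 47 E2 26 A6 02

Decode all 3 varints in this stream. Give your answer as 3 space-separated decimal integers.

  byte[0]=0xEC cont=1 payload=0x6C=108: acc |= 108<<0 -> acc=108 shift=7
  byte[1]=0xAB cont=1 payload=0x2B=43: acc |= 43<<7 -> acc=5612 shift=14
  byte[2]=0xD0 cont=1 payload=0x50=80: acc |= 80<<14 -> acc=1316332 shift=21
  byte[3]=0x47 cont=0 payload=0x47=71: acc |= 71<<21 -> acc=150214124 shift=28 [end]
Varint 1: bytes[0:4] = EC AB D0 47 -> value 150214124 (4 byte(s))
  byte[4]=0xE2 cont=1 payload=0x62=98: acc |= 98<<0 -> acc=98 shift=7
  byte[5]=0x26 cont=0 payload=0x26=38: acc |= 38<<7 -> acc=4962 shift=14 [end]
Varint 2: bytes[4:6] = E2 26 -> value 4962 (2 byte(s))
  byte[6]=0xA6 cont=1 payload=0x26=38: acc |= 38<<0 -> acc=38 shift=7
  byte[7]=0x02 cont=0 payload=0x02=2: acc |= 2<<7 -> acc=294 shift=14 [end]
Varint 3: bytes[6:8] = A6 02 -> value 294 (2 byte(s))

Answer: 150214124 4962 294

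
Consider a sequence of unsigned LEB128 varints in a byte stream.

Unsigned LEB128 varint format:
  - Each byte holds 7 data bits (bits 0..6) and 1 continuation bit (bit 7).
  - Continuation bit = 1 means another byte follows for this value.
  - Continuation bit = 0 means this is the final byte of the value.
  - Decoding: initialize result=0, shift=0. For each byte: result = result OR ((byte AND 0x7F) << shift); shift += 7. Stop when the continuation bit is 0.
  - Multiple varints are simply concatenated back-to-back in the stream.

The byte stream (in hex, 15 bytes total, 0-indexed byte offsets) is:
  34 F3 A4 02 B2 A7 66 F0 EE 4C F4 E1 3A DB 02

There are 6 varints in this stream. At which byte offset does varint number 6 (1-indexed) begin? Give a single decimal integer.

Answer: 13

Derivation:
  byte[0]=0x34 cont=0 payload=0x34=52: acc |= 52<<0 -> acc=52 shift=7 [end]
Varint 1: bytes[0:1] = 34 -> value 52 (1 byte(s))
  byte[1]=0xF3 cont=1 payload=0x73=115: acc |= 115<<0 -> acc=115 shift=7
  byte[2]=0xA4 cont=1 payload=0x24=36: acc |= 36<<7 -> acc=4723 shift=14
  byte[3]=0x02 cont=0 payload=0x02=2: acc |= 2<<14 -> acc=37491 shift=21 [end]
Varint 2: bytes[1:4] = F3 A4 02 -> value 37491 (3 byte(s))
  byte[4]=0xB2 cont=1 payload=0x32=50: acc |= 50<<0 -> acc=50 shift=7
  byte[5]=0xA7 cont=1 payload=0x27=39: acc |= 39<<7 -> acc=5042 shift=14
  byte[6]=0x66 cont=0 payload=0x66=102: acc |= 102<<14 -> acc=1676210 shift=21 [end]
Varint 3: bytes[4:7] = B2 A7 66 -> value 1676210 (3 byte(s))
  byte[7]=0xF0 cont=1 payload=0x70=112: acc |= 112<<0 -> acc=112 shift=7
  byte[8]=0xEE cont=1 payload=0x6E=110: acc |= 110<<7 -> acc=14192 shift=14
  byte[9]=0x4C cont=0 payload=0x4C=76: acc |= 76<<14 -> acc=1259376 shift=21 [end]
Varint 4: bytes[7:10] = F0 EE 4C -> value 1259376 (3 byte(s))
  byte[10]=0xF4 cont=1 payload=0x74=116: acc |= 116<<0 -> acc=116 shift=7
  byte[11]=0xE1 cont=1 payload=0x61=97: acc |= 97<<7 -> acc=12532 shift=14
  byte[12]=0x3A cont=0 payload=0x3A=58: acc |= 58<<14 -> acc=962804 shift=21 [end]
Varint 5: bytes[10:13] = F4 E1 3A -> value 962804 (3 byte(s))
  byte[13]=0xDB cont=1 payload=0x5B=91: acc |= 91<<0 -> acc=91 shift=7
  byte[14]=0x02 cont=0 payload=0x02=2: acc |= 2<<7 -> acc=347 shift=14 [end]
Varint 6: bytes[13:15] = DB 02 -> value 347 (2 byte(s))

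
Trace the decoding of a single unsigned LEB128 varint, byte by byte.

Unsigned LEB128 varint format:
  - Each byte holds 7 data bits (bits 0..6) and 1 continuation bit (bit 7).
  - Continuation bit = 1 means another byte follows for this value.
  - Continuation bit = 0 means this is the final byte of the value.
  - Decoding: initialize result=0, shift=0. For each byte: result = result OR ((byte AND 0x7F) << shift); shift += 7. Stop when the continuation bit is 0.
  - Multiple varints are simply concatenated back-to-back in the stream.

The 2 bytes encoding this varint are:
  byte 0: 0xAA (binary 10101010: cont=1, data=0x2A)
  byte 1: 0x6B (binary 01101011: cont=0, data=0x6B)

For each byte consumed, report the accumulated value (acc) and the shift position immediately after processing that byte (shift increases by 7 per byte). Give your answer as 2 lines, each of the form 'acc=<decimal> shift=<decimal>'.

byte 0=0xAA: payload=0x2A=42, contrib = 42<<0 = 42; acc -> 42, shift -> 7
byte 1=0x6B: payload=0x6B=107, contrib = 107<<7 = 13696; acc -> 13738, shift -> 14

Answer: acc=42 shift=7
acc=13738 shift=14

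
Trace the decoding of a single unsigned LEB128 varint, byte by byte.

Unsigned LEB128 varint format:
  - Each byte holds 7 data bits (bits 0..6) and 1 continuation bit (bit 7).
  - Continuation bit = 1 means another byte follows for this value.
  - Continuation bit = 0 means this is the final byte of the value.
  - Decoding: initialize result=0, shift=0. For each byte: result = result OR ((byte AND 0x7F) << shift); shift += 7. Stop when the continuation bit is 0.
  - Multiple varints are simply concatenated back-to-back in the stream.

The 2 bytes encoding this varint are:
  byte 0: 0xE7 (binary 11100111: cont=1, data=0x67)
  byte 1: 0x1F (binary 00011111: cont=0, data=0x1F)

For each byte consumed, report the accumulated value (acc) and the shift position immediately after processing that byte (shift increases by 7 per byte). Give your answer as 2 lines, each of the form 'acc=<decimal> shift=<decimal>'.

byte 0=0xE7: payload=0x67=103, contrib = 103<<0 = 103; acc -> 103, shift -> 7
byte 1=0x1F: payload=0x1F=31, contrib = 31<<7 = 3968; acc -> 4071, shift -> 14

Answer: acc=103 shift=7
acc=4071 shift=14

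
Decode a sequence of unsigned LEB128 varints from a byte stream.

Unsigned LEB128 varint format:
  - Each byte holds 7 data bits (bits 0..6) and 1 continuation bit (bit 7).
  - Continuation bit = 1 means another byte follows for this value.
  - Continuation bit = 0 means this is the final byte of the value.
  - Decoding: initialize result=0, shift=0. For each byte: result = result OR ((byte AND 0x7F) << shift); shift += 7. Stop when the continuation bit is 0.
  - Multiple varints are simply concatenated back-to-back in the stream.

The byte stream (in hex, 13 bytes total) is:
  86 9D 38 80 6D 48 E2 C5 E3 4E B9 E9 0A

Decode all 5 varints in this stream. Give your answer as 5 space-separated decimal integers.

  byte[0]=0x86 cont=1 payload=0x06=6: acc |= 6<<0 -> acc=6 shift=7
  byte[1]=0x9D cont=1 payload=0x1D=29: acc |= 29<<7 -> acc=3718 shift=14
  byte[2]=0x38 cont=0 payload=0x38=56: acc |= 56<<14 -> acc=921222 shift=21 [end]
Varint 1: bytes[0:3] = 86 9D 38 -> value 921222 (3 byte(s))
  byte[3]=0x80 cont=1 payload=0x00=0: acc |= 0<<0 -> acc=0 shift=7
  byte[4]=0x6D cont=0 payload=0x6D=109: acc |= 109<<7 -> acc=13952 shift=14 [end]
Varint 2: bytes[3:5] = 80 6D -> value 13952 (2 byte(s))
  byte[5]=0x48 cont=0 payload=0x48=72: acc |= 72<<0 -> acc=72 shift=7 [end]
Varint 3: bytes[5:6] = 48 -> value 72 (1 byte(s))
  byte[6]=0xE2 cont=1 payload=0x62=98: acc |= 98<<0 -> acc=98 shift=7
  byte[7]=0xC5 cont=1 payload=0x45=69: acc |= 69<<7 -> acc=8930 shift=14
  byte[8]=0xE3 cont=1 payload=0x63=99: acc |= 99<<14 -> acc=1630946 shift=21
  byte[9]=0x4E cont=0 payload=0x4E=78: acc |= 78<<21 -> acc=165208802 shift=28 [end]
Varint 4: bytes[6:10] = E2 C5 E3 4E -> value 165208802 (4 byte(s))
  byte[10]=0xB9 cont=1 payload=0x39=57: acc |= 57<<0 -> acc=57 shift=7
  byte[11]=0xE9 cont=1 payload=0x69=105: acc |= 105<<7 -> acc=13497 shift=14
  byte[12]=0x0A cont=0 payload=0x0A=10: acc |= 10<<14 -> acc=177337 shift=21 [end]
Varint 5: bytes[10:13] = B9 E9 0A -> value 177337 (3 byte(s))

Answer: 921222 13952 72 165208802 177337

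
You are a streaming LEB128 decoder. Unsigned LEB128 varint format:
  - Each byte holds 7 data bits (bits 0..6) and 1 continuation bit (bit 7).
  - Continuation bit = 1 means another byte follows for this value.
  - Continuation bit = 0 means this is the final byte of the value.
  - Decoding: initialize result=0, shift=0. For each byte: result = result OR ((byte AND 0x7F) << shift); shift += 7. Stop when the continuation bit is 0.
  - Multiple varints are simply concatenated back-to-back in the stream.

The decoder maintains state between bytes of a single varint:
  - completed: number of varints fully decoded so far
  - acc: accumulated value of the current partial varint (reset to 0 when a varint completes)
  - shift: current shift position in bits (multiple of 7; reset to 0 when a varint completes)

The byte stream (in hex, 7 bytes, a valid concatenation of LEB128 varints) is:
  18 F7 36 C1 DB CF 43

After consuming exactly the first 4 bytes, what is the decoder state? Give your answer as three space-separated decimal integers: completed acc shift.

Answer: 2 65 7

Derivation:
byte[0]=0x18 cont=0 payload=0x18: varint #1 complete (value=24); reset -> completed=1 acc=0 shift=0
byte[1]=0xF7 cont=1 payload=0x77: acc |= 119<<0 -> completed=1 acc=119 shift=7
byte[2]=0x36 cont=0 payload=0x36: varint #2 complete (value=7031); reset -> completed=2 acc=0 shift=0
byte[3]=0xC1 cont=1 payload=0x41: acc |= 65<<0 -> completed=2 acc=65 shift=7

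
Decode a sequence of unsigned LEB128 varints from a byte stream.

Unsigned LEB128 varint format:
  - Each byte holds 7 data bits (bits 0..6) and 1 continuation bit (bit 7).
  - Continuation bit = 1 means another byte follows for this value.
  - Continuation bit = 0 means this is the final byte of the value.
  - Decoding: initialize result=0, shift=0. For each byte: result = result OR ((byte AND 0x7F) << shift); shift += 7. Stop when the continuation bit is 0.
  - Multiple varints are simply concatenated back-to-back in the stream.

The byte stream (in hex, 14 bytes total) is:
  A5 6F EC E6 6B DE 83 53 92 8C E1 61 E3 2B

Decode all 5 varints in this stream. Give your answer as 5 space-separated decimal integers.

Answer: 14245 1766252 1360350 205014546 5603

Derivation:
  byte[0]=0xA5 cont=1 payload=0x25=37: acc |= 37<<0 -> acc=37 shift=7
  byte[1]=0x6F cont=0 payload=0x6F=111: acc |= 111<<7 -> acc=14245 shift=14 [end]
Varint 1: bytes[0:2] = A5 6F -> value 14245 (2 byte(s))
  byte[2]=0xEC cont=1 payload=0x6C=108: acc |= 108<<0 -> acc=108 shift=7
  byte[3]=0xE6 cont=1 payload=0x66=102: acc |= 102<<7 -> acc=13164 shift=14
  byte[4]=0x6B cont=0 payload=0x6B=107: acc |= 107<<14 -> acc=1766252 shift=21 [end]
Varint 2: bytes[2:5] = EC E6 6B -> value 1766252 (3 byte(s))
  byte[5]=0xDE cont=1 payload=0x5E=94: acc |= 94<<0 -> acc=94 shift=7
  byte[6]=0x83 cont=1 payload=0x03=3: acc |= 3<<7 -> acc=478 shift=14
  byte[7]=0x53 cont=0 payload=0x53=83: acc |= 83<<14 -> acc=1360350 shift=21 [end]
Varint 3: bytes[5:8] = DE 83 53 -> value 1360350 (3 byte(s))
  byte[8]=0x92 cont=1 payload=0x12=18: acc |= 18<<0 -> acc=18 shift=7
  byte[9]=0x8C cont=1 payload=0x0C=12: acc |= 12<<7 -> acc=1554 shift=14
  byte[10]=0xE1 cont=1 payload=0x61=97: acc |= 97<<14 -> acc=1590802 shift=21
  byte[11]=0x61 cont=0 payload=0x61=97: acc |= 97<<21 -> acc=205014546 shift=28 [end]
Varint 4: bytes[8:12] = 92 8C E1 61 -> value 205014546 (4 byte(s))
  byte[12]=0xE3 cont=1 payload=0x63=99: acc |= 99<<0 -> acc=99 shift=7
  byte[13]=0x2B cont=0 payload=0x2B=43: acc |= 43<<7 -> acc=5603 shift=14 [end]
Varint 5: bytes[12:14] = E3 2B -> value 5603 (2 byte(s))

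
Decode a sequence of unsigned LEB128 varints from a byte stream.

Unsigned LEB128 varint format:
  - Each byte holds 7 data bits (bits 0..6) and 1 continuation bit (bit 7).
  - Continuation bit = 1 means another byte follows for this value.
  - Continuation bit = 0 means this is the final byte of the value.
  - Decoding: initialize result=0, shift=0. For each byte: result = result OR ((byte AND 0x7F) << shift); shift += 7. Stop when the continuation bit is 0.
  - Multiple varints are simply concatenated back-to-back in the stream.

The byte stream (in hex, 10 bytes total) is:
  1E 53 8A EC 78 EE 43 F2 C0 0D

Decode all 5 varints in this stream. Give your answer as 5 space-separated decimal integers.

  byte[0]=0x1E cont=0 payload=0x1E=30: acc |= 30<<0 -> acc=30 shift=7 [end]
Varint 1: bytes[0:1] = 1E -> value 30 (1 byte(s))
  byte[1]=0x53 cont=0 payload=0x53=83: acc |= 83<<0 -> acc=83 shift=7 [end]
Varint 2: bytes[1:2] = 53 -> value 83 (1 byte(s))
  byte[2]=0x8A cont=1 payload=0x0A=10: acc |= 10<<0 -> acc=10 shift=7
  byte[3]=0xEC cont=1 payload=0x6C=108: acc |= 108<<7 -> acc=13834 shift=14
  byte[4]=0x78 cont=0 payload=0x78=120: acc |= 120<<14 -> acc=1979914 shift=21 [end]
Varint 3: bytes[2:5] = 8A EC 78 -> value 1979914 (3 byte(s))
  byte[5]=0xEE cont=1 payload=0x6E=110: acc |= 110<<0 -> acc=110 shift=7
  byte[6]=0x43 cont=0 payload=0x43=67: acc |= 67<<7 -> acc=8686 shift=14 [end]
Varint 4: bytes[5:7] = EE 43 -> value 8686 (2 byte(s))
  byte[7]=0xF2 cont=1 payload=0x72=114: acc |= 114<<0 -> acc=114 shift=7
  byte[8]=0xC0 cont=1 payload=0x40=64: acc |= 64<<7 -> acc=8306 shift=14
  byte[9]=0x0D cont=0 payload=0x0D=13: acc |= 13<<14 -> acc=221298 shift=21 [end]
Varint 5: bytes[7:10] = F2 C0 0D -> value 221298 (3 byte(s))

Answer: 30 83 1979914 8686 221298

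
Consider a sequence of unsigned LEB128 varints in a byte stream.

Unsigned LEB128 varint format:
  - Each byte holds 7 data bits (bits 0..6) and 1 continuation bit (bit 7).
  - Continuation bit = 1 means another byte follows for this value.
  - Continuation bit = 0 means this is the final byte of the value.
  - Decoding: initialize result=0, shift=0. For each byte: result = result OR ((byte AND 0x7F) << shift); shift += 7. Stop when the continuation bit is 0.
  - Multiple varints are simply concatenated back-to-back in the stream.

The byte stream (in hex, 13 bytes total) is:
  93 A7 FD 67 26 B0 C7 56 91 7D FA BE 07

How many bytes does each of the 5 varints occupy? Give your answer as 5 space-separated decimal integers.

  byte[0]=0x93 cont=1 payload=0x13=19: acc |= 19<<0 -> acc=19 shift=7
  byte[1]=0xA7 cont=1 payload=0x27=39: acc |= 39<<7 -> acc=5011 shift=14
  byte[2]=0xFD cont=1 payload=0x7D=125: acc |= 125<<14 -> acc=2053011 shift=21
  byte[3]=0x67 cont=0 payload=0x67=103: acc |= 103<<21 -> acc=218059667 shift=28 [end]
Varint 1: bytes[0:4] = 93 A7 FD 67 -> value 218059667 (4 byte(s))
  byte[4]=0x26 cont=0 payload=0x26=38: acc |= 38<<0 -> acc=38 shift=7 [end]
Varint 2: bytes[4:5] = 26 -> value 38 (1 byte(s))
  byte[5]=0xB0 cont=1 payload=0x30=48: acc |= 48<<0 -> acc=48 shift=7
  byte[6]=0xC7 cont=1 payload=0x47=71: acc |= 71<<7 -> acc=9136 shift=14
  byte[7]=0x56 cont=0 payload=0x56=86: acc |= 86<<14 -> acc=1418160 shift=21 [end]
Varint 3: bytes[5:8] = B0 C7 56 -> value 1418160 (3 byte(s))
  byte[8]=0x91 cont=1 payload=0x11=17: acc |= 17<<0 -> acc=17 shift=7
  byte[9]=0x7D cont=0 payload=0x7D=125: acc |= 125<<7 -> acc=16017 shift=14 [end]
Varint 4: bytes[8:10] = 91 7D -> value 16017 (2 byte(s))
  byte[10]=0xFA cont=1 payload=0x7A=122: acc |= 122<<0 -> acc=122 shift=7
  byte[11]=0xBE cont=1 payload=0x3E=62: acc |= 62<<7 -> acc=8058 shift=14
  byte[12]=0x07 cont=0 payload=0x07=7: acc |= 7<<14 -> acc=122746 shift=21 [end]
Varint 5: bytes[10:13] = FA BE 07 -> value 122746 (3 byte(s))

Answer: 4 1 3 2 3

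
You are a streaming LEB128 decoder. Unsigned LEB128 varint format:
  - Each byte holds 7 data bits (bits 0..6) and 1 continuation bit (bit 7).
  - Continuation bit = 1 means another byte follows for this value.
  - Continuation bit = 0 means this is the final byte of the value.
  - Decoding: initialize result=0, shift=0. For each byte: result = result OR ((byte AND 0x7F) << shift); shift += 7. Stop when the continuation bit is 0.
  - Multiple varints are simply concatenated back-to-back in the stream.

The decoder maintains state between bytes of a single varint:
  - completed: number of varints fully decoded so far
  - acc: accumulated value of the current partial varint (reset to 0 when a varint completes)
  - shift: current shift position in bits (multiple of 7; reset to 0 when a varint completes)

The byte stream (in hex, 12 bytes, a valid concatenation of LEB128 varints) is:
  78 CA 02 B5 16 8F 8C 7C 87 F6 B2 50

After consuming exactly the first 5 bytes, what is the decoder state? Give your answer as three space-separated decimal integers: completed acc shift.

Answer: 3 0 0

Derivation:
byte[0]=0x78 cont=0 payload=0x78: varint #1 complete (value=120); reset -> completed=1 acc=0 shift=0
byte[1]=0xCA cont=1 payload=0x4A: acc |= 74<<0 -> completed=1 acc=74 shift=7
byte[2]=0x02 cont=0 payload=0x02: varint #2 complete (value=330); reset -> completed=2 acc=0 shift=0
byte[3]=0xB5 cont=1 payload=0x35: acc |= 53<<0 -> completed=2 acc=53 shift=7
byte[4]=0x16 cont=0 payload=0x16: varint #3 complete (value=2869); reset -> completed=3 acc=0 shift=0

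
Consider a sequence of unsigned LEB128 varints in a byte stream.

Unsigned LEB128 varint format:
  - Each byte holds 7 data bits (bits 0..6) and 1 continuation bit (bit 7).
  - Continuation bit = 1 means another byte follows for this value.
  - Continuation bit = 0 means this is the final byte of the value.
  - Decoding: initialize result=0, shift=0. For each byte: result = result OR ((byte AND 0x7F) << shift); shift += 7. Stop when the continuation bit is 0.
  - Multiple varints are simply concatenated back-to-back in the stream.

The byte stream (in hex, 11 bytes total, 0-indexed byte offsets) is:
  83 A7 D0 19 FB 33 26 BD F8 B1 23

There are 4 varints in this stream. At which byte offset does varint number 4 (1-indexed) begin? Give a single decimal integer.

  byte[0]=0x83 cont=1 payload=0x03=3: acc |= 3<<0 -> acc=3 shift=7
  byte[1]=0xA7 cont=1 payload=0x27=39: acc |= 39<<7 -> acc=4995 shift=14
  byte[2]=0xD0 cont=1 payload=0x50=80: acc |= 80<<14 -> acc=1315715 shift=21
  byte[3]=0x19 cont=0 payload=0x19=25: acc |= 25<<21 -> acc=53744515 shift=28 [end]
Varint 1: bytes[0:4] = 83 A7 D0 19 -> value 53744515 (4 byte(s))
  byte[4]=0xFB cont=1 payload=0x7B=123: acc |= 123<<0 -> acc=123 shift=7
  byte[5]=0x33 cont=0 payload=0x33=51: acc |= 51<<7 -> acc=6651 shift=14 [end]
Varint 2: bytes[4:6] = FB 33 -> value 6651 (2 byte(s))
  byte[6]=0x26 cont=0 payload=0x26=38: acc |= 38<<0 -> acc=38 shift=7 [end]
Varint 3: bytes[6:7] = 26 -> value 38 (1 byte(s))
  byte[7]=0xBD cont=1 payload=0x3D=61: acc |= 61<<0 -> acc=61 shift=7
  byte[8]=0xF8 cont=1 payload=0x78=120: acc |= 120<<7 -> acc=15421 shift=14
  byte[9]=0xB1 cont=1 payload=0x31=49: acc |= 49<<14 -> acc=818237 shift=21
  byte[10]=0x23 cont=0 payload=0x23=35: acc |= 35<<21 -> acc=74218557 shift=28 [end]
Varint 4: bytes[7:11] = BD F8 B1 23 -> value 74218557 (4 byte(s))

Answer: 7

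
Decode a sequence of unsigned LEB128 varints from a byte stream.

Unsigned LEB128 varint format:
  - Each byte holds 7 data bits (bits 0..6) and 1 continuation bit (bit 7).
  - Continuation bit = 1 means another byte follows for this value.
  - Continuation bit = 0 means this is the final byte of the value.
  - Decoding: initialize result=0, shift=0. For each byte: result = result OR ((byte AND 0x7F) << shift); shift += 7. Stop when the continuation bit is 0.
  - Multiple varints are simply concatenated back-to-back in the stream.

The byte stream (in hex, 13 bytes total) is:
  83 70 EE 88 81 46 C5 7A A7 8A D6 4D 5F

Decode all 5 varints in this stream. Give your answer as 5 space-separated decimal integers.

Answer: 14339 146818158 15685 162891047 95

Derivation:
  byte[0]=0x83 cont=1 payload=0x03=3: acc |= 3<<0 -> acc=3 shift=7
  byte[1]=0x70 cont=0 payload=0x70=112: acc |= 112<<7 -> acc=14339 shift=14 [end]
Varint 1: bytes[0:2] = 83 70 -> value 14339 (2 byte(s))
  byte[2]=0xEE cont=1 payload=0x6E=110: acc |= 110<<0 -> acc=110 shift=7
  byte[3]=0x88 cont=1 payload=0x08=8: acc |= 8<<7 -> acc=1134 shift=14
  byte[4]=0x81 cont=1 payload=0x01=1: acc |= 1<<14 -> acc=17518 shift=21
  byte[5]=0x46 cont=0 payload=0x46=70: acc |= 70<<21 -> acc=146818158 shift=28 [end]
Varint 2: bytes[2:6] = EE 88 81 46 -> value 146818158 (4 byte(s))
  byte[6]=0xC5 cont=1 payload=0x45=69: acc |= 69<<0 -> acc=69 shift=7
  byte[7]=0x7A cont=0 payload=0x7A=122: acc |= 122<<7 -> acc=15685 shift=14 [end]
Varint 3: bytes[6:8] = C5 7A -> value 15685 (2 byte(s))
  byte[8]=0xA7 cont=1 payload=0x27=39: acc |= 39<<0 -> acc=39 shift=7
  byte[9]=0x8A cont=1 payload=0x0A=10: acc |= 10<<7 -> acc=1319 shift=14
  byte[10]=0xD6 cont=1 payload=0x56=86: acc |= 86<<14 -> acc=1410343 shift=21
  byte[11]=0x4D cont=0 payload=0x4D=77: acc |= 77<<21 -> acc=162891047 shift=28 [end]
Varint 4: bytes[8:12] = A7 8A D6 4D -> value 162891047 (4 byte(s))
  byte[12]=0x5F cont=0 payload=0x5F=95: acc |= 95<<0 -> acc=95 shift=7 [end]
Varint 5: bytes[12:13] = 5F -> value 95 (1 byte(s))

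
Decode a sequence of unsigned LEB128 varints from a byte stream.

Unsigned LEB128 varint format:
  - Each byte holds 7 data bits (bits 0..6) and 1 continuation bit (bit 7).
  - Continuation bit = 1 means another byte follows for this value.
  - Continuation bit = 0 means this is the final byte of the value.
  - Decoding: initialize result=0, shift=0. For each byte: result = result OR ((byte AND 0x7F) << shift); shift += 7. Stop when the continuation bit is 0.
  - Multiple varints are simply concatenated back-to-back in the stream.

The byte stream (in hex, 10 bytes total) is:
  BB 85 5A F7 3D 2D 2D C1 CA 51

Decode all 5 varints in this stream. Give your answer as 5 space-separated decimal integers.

Answer: 1475259 7927 45 45 1336641

Derivation:
  byte[0]=0xBB cont=1 payload=0x3B=59: acc |= 59<<0 -> acc=59 shift=7
  byte[1]=0x85 cont=1 payload=0x05=5: acc |= 5<<7 -> acc=699 shift=14
  byte[2]=0x5A cont=0 payload=0x5A=90: acc |= 90<<14 -> acc=1475259 shift=21 [end]
Varint 1: bytes[0:3] = BB 85 5A -> value 1475259 (3 byte(s))
  byte[3]=0xF7 cont=1 payload=0x77=119: acc |= 119<<0 -> acc=119 shift=7
  byte[4]=0x3D cont=0 payload=0x3D=61: acc |= 61<<7 -> acc=7927 shift=14 [end]
Varint 2: bytes[3:5] = F7 3D -> value 7927 (2 byte(s))
  byte[5]=0x2D cont=0 payload=0x2D=45: acc |= 45<<0 -> acc=45 shift=7 [end]
Varint 3: bytes[5:6] = 2D -> value 45 (1 byte(s))
  byte[6]=0x2D cont=0 payload=0x2D=45: acc |= 45<<0 -> acc=45 shift=7 [end]
Varint 4: bytes[6:7] = 2D -> value 45 (1 byte(s))
  byte[7]=0xC1 cont=1 payload=0x41=65: acc |= 65<<0 -> acc=65 shift=7
  byte[8]=0xCA cont=1 payload=0x4A=74: acc |= 74<<7 -> acc=9537 shift=14
  byte[9]=0x51 cont=0 payload=0x51=81: acc |= 81<<14 -> acc=1336641 shift=21 [end]
Varint 5: bytes[7:10] = C1 CA 51 -> value 1336641 (3 byte(s))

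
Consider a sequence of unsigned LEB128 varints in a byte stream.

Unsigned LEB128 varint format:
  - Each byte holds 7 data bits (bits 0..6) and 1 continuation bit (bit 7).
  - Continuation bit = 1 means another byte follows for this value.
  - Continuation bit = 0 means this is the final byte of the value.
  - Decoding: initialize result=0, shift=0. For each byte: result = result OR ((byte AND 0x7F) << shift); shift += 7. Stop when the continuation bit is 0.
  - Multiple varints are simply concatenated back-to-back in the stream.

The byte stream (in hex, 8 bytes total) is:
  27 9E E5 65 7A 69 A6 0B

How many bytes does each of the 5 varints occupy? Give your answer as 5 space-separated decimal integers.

Answer: 1 3 1 1 2

Derivation:
  byte[0]=0x27 cont=0 payload=0x27=39: acc |= 39<<0 -> acc=39 shift=7 [end]
Varint 1: bytes[0:1] = 27 -> value 39 (1 byte(s))
  byte[1]=0x9E cont=1 payload=0x1E=30: acc |= 30<<0 -> acc=30 shift=7
  byte[2]=0xE5 cont=1 payload=0x65=101: acc |= 101<<7 -> acc=12958 shift=14
  byte[3]=0x65 cont=0 payload=0x65=101: acc |= 101<<14 -> acc=1667742 shift=21 [end]
Varint 2: bytes[1:4] = 9E E5 65 -> value 1667742 (3 byte(s))
  byte[4]=0x7A cont=0 payload=0x7A=122: acc |= 122<<0 -> acc=122 shift=7 [end]
Varint 3: bytes[4:5] = 7A -> value 122 (1 byte(s))
  byte[5]=0x69 cont=0 payload=0x69=105: acc |= 105<<0 -> acc=105 shift=7 [end]
Varint 4: bytes[5:6] = 69 -> value 105 (1 byte(s))
  byte[6]=0xA6 cont=1 payload=0x26=38: acc |= 38<<0 -> acc=38 shift=7
  byte[7]=0x0B cont=0 payload=0x0B=11: acc |= 11<<7 -> acc=1446 shift=14 [end]
Varint 5: bytes[6:8] = A6 0B -> value 1446 (2 byte(s))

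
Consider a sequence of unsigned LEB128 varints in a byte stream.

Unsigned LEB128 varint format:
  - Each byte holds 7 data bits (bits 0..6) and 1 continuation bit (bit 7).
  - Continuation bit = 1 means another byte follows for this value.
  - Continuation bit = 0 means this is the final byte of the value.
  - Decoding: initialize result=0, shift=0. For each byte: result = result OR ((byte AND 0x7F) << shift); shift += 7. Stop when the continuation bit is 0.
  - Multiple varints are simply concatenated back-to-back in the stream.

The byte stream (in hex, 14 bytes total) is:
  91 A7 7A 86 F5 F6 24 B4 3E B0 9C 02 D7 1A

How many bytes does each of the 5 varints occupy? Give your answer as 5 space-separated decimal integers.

  byte[0]=0x91 cont=1 payload=0x11=17: acc |= 17<<0 -> acc=17 shift=7
  byte[1]=0xA7 cont=1 payload=0x27=39: acc |= 39<<7 -> acc=5009 shift=14
  byte[2]=0x7A cont=0 payload=0x7A=122: acc |= 122<<14 -> acc=2003857 shift=21 [end]
Varint 1: bytes[0:3] = 91 A7 7A -> value 2003857 (3 byte(s))
  byte[3]=0x86 cont=1 payload=0x06=6: acc |= 6<<0 -> acc=6 shift=7
  byte[4]=0xF5 cont=1 payload=0x75=117: acc |= 117<<7 -> acc=14982 shift=14
  byte[5]=0xF6 cont=1 payload=0x76=118: acc |= 118<<14 -> acc=1948294 shift=21
  byte[6]=0x24 cont=0 payload=0x24=36: acc |= 36<<21 -> acc=77445766 shift=28 [end]
Varint 2: bytes[3:7] = 86 F5 F6 24 -> value 77445766 (4 byte(s))
  byte[7]=0xB4 cont=1 payload=0x34=52: acc |= 52<<0 -> acc=52 shift=7
  byte[8]=0x3E cont=0 payload=0x3E=62: acc |= 62<<7 -> acc=7988 shift=14 [end]
Varint 3: bytes[7:9] = B4 3E -> value 7988 (2 byte(s))
  byte[9]=0xB0 cont=1 payload=0x30=48: acc |= 48<<0 -> acc=48 shift=7
  byte[10]=0x9C cont=1 payload=0x1C=28: acc |= 28<<7 -> acc=3632 shift=14
  byte[11]=0x02 cont=0 payload=0x02=2: acc |= 2<<14 -> acc=36400 shift=21 [end]
Varint 4: bytes[9:12] = B0 9C 02 -> value 36400 (3 byte(s))
  byte[12]=0xD7 cont=1 payload=0x57=87: acc |= 87<<0 -> acc=87 shift=7
  byte[13]=0x1A cont=0 payload=0x1A=26: acc |= 26<<7 -> acc=3415 shift=14 [end]
Varint 5: bytes[12:14] = D7 1A -> value 3415 (2 byte(s))

Answer: 3 4 2 3 2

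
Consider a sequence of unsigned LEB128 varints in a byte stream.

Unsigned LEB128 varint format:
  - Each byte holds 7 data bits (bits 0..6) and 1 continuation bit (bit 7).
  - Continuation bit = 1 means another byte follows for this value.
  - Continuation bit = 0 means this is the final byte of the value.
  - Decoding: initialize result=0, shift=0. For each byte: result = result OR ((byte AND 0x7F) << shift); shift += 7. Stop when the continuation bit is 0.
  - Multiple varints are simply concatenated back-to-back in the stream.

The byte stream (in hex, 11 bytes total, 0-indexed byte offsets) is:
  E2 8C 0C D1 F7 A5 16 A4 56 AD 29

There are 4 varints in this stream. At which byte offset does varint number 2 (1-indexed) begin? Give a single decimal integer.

  byte[0]=0xE2 cont=1 payload=0x62=98: acc |= 98<<0 -> acc=98 shift=7
  byte[1]=0x8C cont=1 payload=0x0C=12: acc |= 12<<7 -> acc=1634 shift=14
  byte[2]=0x0C cont=0 payload=0x0C=12: acc |= 12<<14 -> acc=198242 shift=21 [end]
Varint 1: bytes[0:3] = E2 8C 0C -> value 198242 (3 byte(s))
  byte[3]=0xD1 cont=1 payload=0x51=81: acc |= 81<<0 -> acc=81 shift=7
  byte[4]=0xF7 cont=1 payload=0x77=119: acc |= 119<<7 -> acc=15313 shift=14
  byte[5]=0xA5 cont=1 payload=0x25=37: acc |= 37<<14 -> acc=621521 shift=21
  byte[6]=0x16 cont=0 payload=0x16=22: acc |= 22<<21 -> acc=46758865 shift=28 [end]
Varint 2: bytes[3:7] = D1 F7 A5 16 -> value 46758865 (4 byte(s))
  byte[7]=0xA4 cont=1 payload=0x24=36: acc |= 36<<0 -> acc=36 shift=7
  byte[8]=0x56 cont=0 payload=0x56=86: acc |= 86<<7 -> acc=11044 shift=14 [end]
Varint 3: bytes[7:9] = A4 56 -> value 11044 (2 byte(s))
  byte[9]=0xAD cont=1 payload=0x2D=45: acc |= 45<<0 -> acc=45 shift=7
  byte[10]=0x29 cont=0 payload=0x29=41: acc |= 41<<7 -> acc=5293 shift=14 [end]
Varint 4: bytes[9:11] = AD 29 -> value 5293 (2 byte(s))

Answer: 3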